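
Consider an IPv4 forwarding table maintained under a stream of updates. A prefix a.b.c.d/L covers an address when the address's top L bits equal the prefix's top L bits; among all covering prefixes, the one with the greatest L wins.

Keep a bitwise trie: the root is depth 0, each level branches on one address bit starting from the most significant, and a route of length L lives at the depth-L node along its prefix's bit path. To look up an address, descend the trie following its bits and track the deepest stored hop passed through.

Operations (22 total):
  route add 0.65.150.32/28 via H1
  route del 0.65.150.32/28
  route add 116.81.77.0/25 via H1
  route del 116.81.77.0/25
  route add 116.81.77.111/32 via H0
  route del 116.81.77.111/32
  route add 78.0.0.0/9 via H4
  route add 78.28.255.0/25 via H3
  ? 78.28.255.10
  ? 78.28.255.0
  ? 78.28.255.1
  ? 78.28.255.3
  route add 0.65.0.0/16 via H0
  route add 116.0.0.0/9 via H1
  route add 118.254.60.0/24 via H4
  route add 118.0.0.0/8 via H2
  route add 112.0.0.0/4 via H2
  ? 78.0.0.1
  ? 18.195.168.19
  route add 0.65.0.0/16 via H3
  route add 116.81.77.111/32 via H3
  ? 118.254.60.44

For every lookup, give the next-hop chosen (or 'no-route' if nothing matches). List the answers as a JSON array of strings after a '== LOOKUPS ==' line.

Apply in order:
  + 0.65.150.32/28 (H1) depth=28
  - 0.65.150.32/28 clear@28
  + 116.81.77.0/25 (H1) depth=25
  - 116.81.77.0/25 clear@25
  + 116.81.77.111/32 (H0) depth=32
  - 116.81.77.111/32 clear@32
  + 78.0.0.0/9 (H4) depth=9
  + 78.28.255.0/25 (H3) depth=25
  lookup 78.28.255.10: bits 0100111000011100111111110 walk d0:-→d1:-→d2:-→d3:-→d4:-→d5:-→d6:-→d7:-→d8:-→d9:H4→d10:-→d11:-→d12:-→d13:-→d14:-→d15:-→d16:-→d17:-→d18:-→d19:-→d20:-→d21:-→d22:-→d23:-→d24:-→d25:H3 -> H3
  lookup 78.28.255.0: bits 0100111000011100111111110 walk d0:-→d1:-→d2:-→d3:-→d4:-→d5:-→d6:-→d7:-→d8:-→d9:H4→d10:-→d11:-→d12:-→d13:-→d14:-→d15:-→d16:-→d17:-→d18:-→d19:-→d20:-→d21:-→d22:-→d23:-→d24:-→d25:H3 -> H3
  lookup 78.28.255.1: bits 0100111000011100111111110 walk d0:-→d1:-→d2:-→d3:-→d4:-→d5:-→d6:-→d7:-→d8:-→d9:H4→d10:-→d11:-→d12:-→d13:-→d14:-→d15:-→d16:-→d17:-→d18:-→d19:-→d20:-→d21:-→d22:-→d23:-→d24:-→d25:H3 -> H3
  lookup 78.28.255.3: bits 0100111000011100111111110 walk d0:-→d1:-→d2:-→d3:-→d4:-→d5:-→d6:-→d7:-→d8:-→d9:H4→d10:-→d11:-→d12:-→d13:-→d14:-→d15:-→d16:-→d17:-→d18:-→d19:-→d20:-→d21:-→d22:-→d23:-→d24:-→d25:H3 -> H3
  + 0.65.0.0/16 (H0) depth=16
  + 116.0.0.0/9 (H1) depth=9
  + 118.254.60.0/24 (H4) depth=24
  + 118.0.0.0/8 (H2) depth=8
  + 112.0.0.0/4 (H2) depth=4
  lookup 78.0.0.1: bits 01001110000 walk d0:-→d1:-→d2:-→d3:-→d4:-→d5:-→d6:-→d7:-→d8:-→d9:H4→d10:-→d11:- -> H4
  lookup 18.195.168.19: bits 000 walk d0:-→d1:-→d2:-→d3:- -> no-route
  + 0.65.0.0/16 (H3) depth=16
  + 116.81.77.111/32 (H3) depth=32
  lookup 118.254.60.44: bits 011101101111111000111100 walk d0:-→d1:-→d2:-→d3:-→d4:H2→d5:-→d6:-→d7:-→d8:H2→d9:-→d10:-→d11:-→d12:-→d13:-→d14:-→d15:-→d16:-→d17:-→d18:-→d19:-→d20:-→d21:-→d22:-→d23:-→d24:H4 -> H4

== LOOKUPS ==
["H3","H3","H3","H3","H4","no-route","H4"]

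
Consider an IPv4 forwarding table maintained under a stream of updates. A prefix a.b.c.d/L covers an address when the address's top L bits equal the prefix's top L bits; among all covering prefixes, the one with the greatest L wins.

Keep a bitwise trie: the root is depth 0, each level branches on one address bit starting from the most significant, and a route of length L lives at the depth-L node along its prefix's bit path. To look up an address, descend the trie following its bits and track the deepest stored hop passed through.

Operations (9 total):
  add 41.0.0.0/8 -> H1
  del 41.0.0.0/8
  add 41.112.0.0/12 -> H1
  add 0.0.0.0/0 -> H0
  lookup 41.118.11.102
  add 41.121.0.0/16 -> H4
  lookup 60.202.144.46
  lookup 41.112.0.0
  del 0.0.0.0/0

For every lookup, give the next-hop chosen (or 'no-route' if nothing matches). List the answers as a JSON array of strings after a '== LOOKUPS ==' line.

Trace:
  + 41.0.0.0/8 (H1) depth=8
  - 41.0.0.0/8 clear@8
  + 41.112.0.0/12 (H1) depth=12
  + 0.0.0.0/0 (H0) depth=0
  lookup 41.118.11.102: bits 001010010111 walk d0:H0→d1:-→d2:-→d3:-→d4:-→d5:-→d6:-→d7:-→d8:-→d9:-→d10:-→d11:-→d12:H1 -> H1
  + 41.121.0.0/16 (H4) depth=16
  lookup 60.202.144.46: bits 001 walk d0:H0→d1:-→d2:-→d3:- -> H0
  lookup 41.112.0.0: bits 001010010111 walk d0:H0→d1:-→d2:-→d3:-→d4:-→d5:-→d6:-→d7:-→d8:-→d9:-→d10:-→d11:-→d12:H1 -> H1
  - 0.0.0.0/0 clear@0

== LOOKUPS ==
["H1","H0","H1"]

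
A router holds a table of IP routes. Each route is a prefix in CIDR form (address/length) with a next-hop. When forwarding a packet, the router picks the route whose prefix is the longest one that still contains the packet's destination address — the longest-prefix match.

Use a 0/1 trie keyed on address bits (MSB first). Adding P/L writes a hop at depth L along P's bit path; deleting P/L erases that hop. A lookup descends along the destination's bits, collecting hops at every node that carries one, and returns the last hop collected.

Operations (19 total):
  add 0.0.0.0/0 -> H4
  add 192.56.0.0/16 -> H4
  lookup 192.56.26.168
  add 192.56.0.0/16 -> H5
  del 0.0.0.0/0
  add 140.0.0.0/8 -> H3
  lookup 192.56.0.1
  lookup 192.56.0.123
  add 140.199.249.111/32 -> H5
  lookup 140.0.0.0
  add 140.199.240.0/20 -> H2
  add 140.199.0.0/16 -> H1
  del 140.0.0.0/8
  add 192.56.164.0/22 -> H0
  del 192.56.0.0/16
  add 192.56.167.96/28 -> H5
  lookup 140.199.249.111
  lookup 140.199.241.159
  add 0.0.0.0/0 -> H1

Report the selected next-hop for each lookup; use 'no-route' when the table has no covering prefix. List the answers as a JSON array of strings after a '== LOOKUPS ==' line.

Trace:
  add 0.0.0.0/0 -> H4 at depth 0
  add 192.56.0.0/16 -> H4 at depth 16
  lookup 192.56.26.168: bits 1100000000111000 walk d0:H4→d1:-→d2:-→d3:-→d4:-→d5:-→d6:-→d7:-→d8:-→d9:-→d10:-→d11:-→d12:-→d13:-→d14:-→d15:-→d16:H4 -> H4
  add 192.56.0.0/16 -> H5 at depth 16
  del 0.0.0.0/0 (clear depth 0)
  add 140.0.0.0/8 -> H3 at depth 8
  lookup 192.56.0.1: bits 1100000000111000 walk d0:-→d1:-→d2:-→d3:-→d4:-→d5:-→d6:-→d7:-→d8:-→d9:-→d10:-→d11:-→d12:-→d13:-→d14:-→d15:-→d16:H5 -> H5
  lookup 192.56.0.123: bits 1100000000111000 walk d0:-→d1:-→d2:-→d3:-→d4:-→d5:-→d6:-→d7:-→d8:-→d9:-→d10:-→d11:-→d12:-→d13:-→d14:-→d15:-→d16:H5 -> H5
  add 140.199.249.111/32 -> H5 at depth 32
  lookup 140.0.0.0: bits 10001100 walk d0:-→d1:-→d2:-→d3:-→d4:-→d5:-→d6:-→d7:-→d8:H3 -> H3
  add 140.199.240.0/20 -> H2 at depth 20
  add 140.199.0.0/16 -> H1 at depth 16
  del 140.0.0.0/8 (clear depth 8)
  add 192.56.164.0/22 -> H0 at depth 22
  del 192.56.0.0/16 (clear depth 16)
  add 192.56.167.96/28 -> H5 at depth 28
  lookup 140.199.249.111: bits 10001100110001111111100101101111 walk d0:-→d1:-→d2:-→d3:-→d4:-→d5:-→d6:-→d7:-→d8:-→d9:-→d10:-→d11:-→d12:-→d13:-→d14:-→d15:-→d16:H1→d17:-→d18:-→d19:-→d20:H2→d21:-→d22:-→d23:-→d24:-→d25:-→d26:-→d27:-→d28:-→d29:-→d30:-→d31:-→d32:H5 -> H5
  lookup 140.199.241.159: bits 10001100110001111111 walk d0:-→d1:-→d2:-→d3:-→d4:-→d5:-→d6:-→d7:-→d8:-→d9:-→d10:-→d11:-→d12:-→d13:-→d14:-→d15:-→d16:H1→d17:-→d18:-→d19:-→d20:H2 -> H2
  add 0.0.0.0/0 -> H1 at depth 0

== LOOKUPS ==
["H4","H5","H5","H3","H5","H2"]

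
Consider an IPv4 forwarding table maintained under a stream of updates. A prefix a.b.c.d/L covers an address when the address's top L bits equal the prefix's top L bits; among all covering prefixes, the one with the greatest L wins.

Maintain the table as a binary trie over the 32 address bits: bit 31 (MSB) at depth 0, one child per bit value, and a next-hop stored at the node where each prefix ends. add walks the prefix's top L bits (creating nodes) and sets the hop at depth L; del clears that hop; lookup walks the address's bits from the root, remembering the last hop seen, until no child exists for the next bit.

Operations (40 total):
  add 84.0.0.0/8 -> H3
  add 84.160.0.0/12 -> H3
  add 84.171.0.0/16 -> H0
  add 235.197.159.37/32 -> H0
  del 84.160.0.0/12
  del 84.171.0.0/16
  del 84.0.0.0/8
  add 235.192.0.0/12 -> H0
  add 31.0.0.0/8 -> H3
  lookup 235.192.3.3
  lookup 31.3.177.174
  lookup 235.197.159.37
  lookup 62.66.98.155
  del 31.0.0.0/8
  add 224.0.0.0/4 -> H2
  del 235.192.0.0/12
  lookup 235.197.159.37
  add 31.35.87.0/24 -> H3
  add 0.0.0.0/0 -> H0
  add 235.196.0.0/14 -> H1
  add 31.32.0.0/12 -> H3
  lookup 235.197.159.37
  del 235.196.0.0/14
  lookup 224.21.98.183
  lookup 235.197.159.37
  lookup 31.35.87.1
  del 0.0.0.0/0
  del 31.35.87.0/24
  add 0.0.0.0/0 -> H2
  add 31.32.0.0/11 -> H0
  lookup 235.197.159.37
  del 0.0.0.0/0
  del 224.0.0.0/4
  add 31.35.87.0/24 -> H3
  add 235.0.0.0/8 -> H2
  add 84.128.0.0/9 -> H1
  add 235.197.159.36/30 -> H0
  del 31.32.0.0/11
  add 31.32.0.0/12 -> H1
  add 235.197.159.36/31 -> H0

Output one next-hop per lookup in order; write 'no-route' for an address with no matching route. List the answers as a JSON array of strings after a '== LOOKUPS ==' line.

Trace:
  add 84.0.0.0/8 -> H3 at depth 8
  add 84.160.0.0/12 -> H3 at depth 12
  add 84.171.0.0/16 -> H0 at depth 16
  add 235.197.159.37/32 -> H0 at depth 32
  - 84.160.0.0/12 clear@12
  - 84.171.0.0/16 clear@16
  - 84.0.0.0/8 clear@8
  add 235.192.0.0/12 -> H0 at depth 12
  add 31.0.0.0/8 -> H3 at depth 8
  ? 235.192.3.3  path d0:-→d1:-→d2:-→d3:-→d4:-→d5:-→d6:-→d7:-→d8:-→d9:-→d10:-→d11:-→d12:H0→d13:-  best=H0
  ? 31.3.177.174  path d0:-→d1:-→d2:-→d3:-→d4:-→d5:-→d6:-→d7:-→d8:H3  best=H3
  ? 235.197.159.37  path d0:-→d1:-→d2:-→d3:-→d4:-→d5:-→d6:-→d7:-→d8:-→d9:-→d10:-→d11:-→d12:H0→d13:-→d14:-→d15:-→d16:-→d17:-→d18:-→d19:-→d20:-→d21:-→d22:-→d23:-→d24:-→d25:-→d26:-→d27:-→d28:-→d29:-→d30:-→d31:-→d32:H0  best=H0
  ? 62.66.98.155  path d0:-→d1:-→d2:-  best=no-route
  - 31.0.0.0/8 clear@8
  add 224.0.0.0/4 -> H2 at depth 4
  - 235.192.0.0/12 clear@12
  ? 235.197.159.37  path d0:-→d1:-→d2:-→d3:-→d4:H2→d5:-→d6:-→d7:-→d8:-→d9:-→d10:-→d11:-→d12:-→d13:-→d14:-→d15:-→d16:-→d17:-→d18:-→d19:-→d20:-→d21:-→d22:-→d23:-→d24:-→d25:-→d26:-→d27:-→d28:-→d29:-→d30:-→d31:-→d32:H0  best=H0
  add 31.35.87.0/24 -> H3 at depth 24
  add 0.0.0.0/0 -> H0 at depth 0
  add 235.196.0.0/14 -> H1 at depth 14
  add 31.32.0.0/12 -> H3 at depth 12
  ? 235.197.159.37  path d0:H0→d1:-→d2:-→d3:-→d4:H2→d5:-→d6:-→d7:-→d8:-→d9:-→d10:-→d11:-→d12:-→d13:-→d14:H1→d15:-→d16:-→d17:-→d18:-→d19:-→d20:-→d21:-→d22:-→d23:-→d24:-→d25:-→d26:-→d27:-→d28:-→d29:-→d30:-→d31:-→d32:H0  best=H0
  - 235.196.0.0/14 clear@14
  ? 224.21.98.183  path d0:H0→d1:-→d2:-→d3:-→d4:H2  best=H2
  ? 235.197.159.37  path d0:H0→d1:-→d2:-→d3:-→d4:H2→d5:-→d6:-→d7:-→d8:-→d9:-→d10:-→d11:-→d12:-→d13:-→d14:-→d15:-→d16:-→d17:-→d18:-→d19:-→d20:-→d21:-→d22:-→d23:-→d24:-→d25:-→d26:-→d27:-→d28:-→d29:-→d30:-→d31:-→d32:H0  best=H0
  ? 31.35.87.1  path d0:H0→d1:-→d2:-→d3:-→d4:-→d5:-→d6:-→d7:-→d8:-→d9:-→d10:-→d11:-→d12:H3→d13:-→d14:-→d15:-→d16:-→d17:-→d18:-→d19:-→d20:-→d21:-→d22:-→d23:-→d24:H3  best=H3
  - 0.0.0.0/0 clear@0
  - 31.35.87.0/24 clear@24
  add 0.0.0.0/0 -> H2 at depth 0
  add 31.32.0.0/11 -> H0 at depth 11
  ? 235.197.159.37  path d0:H2→d1:-→d2:-→d3:-→d4:H2→d5:-→d6:-→d7:-→d8:-→d9:-→d10:-→d11:-→d12:-→d13:-→d14:-→d15:-→d16:-→d17:-→d18:-→d19:-→d20:-→d21:-→d22:-→d23:-→d24:-→d25:-→d26:-→d27:-→d28:-→d29:-→d30:-→d31:-→d32:H0  best=H0
  - 0.0.0.0/0 clear@0
  - 224.0.0.0/4 clear@4
  add 31.35.87.0/24 -> H3 at depth 24
  add 235.0.0.0/8 -> H2 at depth 8
  add 84.128.0.0/9 -> H1 at depth 9
  add 235.197.159.36/30 -> H0 at depth 30
  - 31.32.0.0/11 clear@11
  add 31.32.0.0/12 -> H1 at depth 12
  add 235.197.159.36/31 -> H0 at depth 31

== LOOKUPS ==
["H0","H3","H0","no-route","H0","H0","H2","H0","H3","H0"]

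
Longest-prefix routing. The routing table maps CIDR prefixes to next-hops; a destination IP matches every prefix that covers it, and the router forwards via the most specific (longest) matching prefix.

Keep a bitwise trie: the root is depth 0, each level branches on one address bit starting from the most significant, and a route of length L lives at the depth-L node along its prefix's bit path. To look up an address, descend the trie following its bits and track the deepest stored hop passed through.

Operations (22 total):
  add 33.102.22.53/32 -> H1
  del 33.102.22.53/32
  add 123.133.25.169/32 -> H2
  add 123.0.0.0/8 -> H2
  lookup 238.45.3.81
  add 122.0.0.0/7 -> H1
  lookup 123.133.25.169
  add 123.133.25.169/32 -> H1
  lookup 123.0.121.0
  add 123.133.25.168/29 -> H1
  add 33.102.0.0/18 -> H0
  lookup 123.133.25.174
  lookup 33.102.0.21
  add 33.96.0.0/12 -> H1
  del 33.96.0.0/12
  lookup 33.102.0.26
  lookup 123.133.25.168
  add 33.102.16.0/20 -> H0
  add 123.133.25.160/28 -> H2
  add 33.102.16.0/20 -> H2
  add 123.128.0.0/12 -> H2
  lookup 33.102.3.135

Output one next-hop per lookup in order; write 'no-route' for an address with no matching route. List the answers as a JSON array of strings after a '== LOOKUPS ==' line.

Process each operation:
  + 33.102.22.53/32 (H1) depth=32
  - 33.102.22.53/32 clear@32
  + 123.133.25.169/32 (H2) depth=32
  + 123.0.0.0/8 (H2) depth=8
  ? 238.45.3.81  path d0:-  best=no-route
  + 122.0.0.0/7 (H1) depth=7
  ? 123.133.25.169  path d0:-→d1:-→d2:-→d3:-→d4:-→d5:-→d6:-→d7:H1→d8:H2→d9:-→d10:-→d11:-→d12:-→d13:-→d14:-→d15:-→d16:-→d17:-→d18:-→d19:-→d20:-→d21:-→d22:-→d23:-→d24:-→d25:-→d26:-→d27:-→d28:-→d29:-→d30:-→d31:-→d32:H2  best=H2
  + 123.133.25.169/32 (H1) depth=32
  ? 123.0.121.0  path d0:-→d1:-→d2:-→d3:-→d4:-→d5:-→d6:-→d7:H1→d8:H2  best=H2
  + 123.133.25.168/29 (H1) depth=29
  + 33.102.0.0/18 (H0) depth=18
  ? 123.133.25.174  path d0:-→d1:-→d2:-→d3:-→d4:-→d5:-→d6:-→d7:H1→d8:H2→d9:-→d10:-→d11:-→d12:-→d13:-→d14:-→d15:-→d16:-→d17:-→d18:-→d19:-→d20:-→d21:-→d22:-→d23:-→d24:-→d25:-→d26:-→d27:-→d28:-→d29:H1  best=H1
  ? 33.102.0.21  path d0:-→d1:-→d2:-→d3:-→d4:-→d5:-→d6:-→d7:-→d8:-→d9:-→d10:-→d11:-→d12:-→d13:-→d14:-→d15:-→d16:-→d17:-→d18:H0→d19:-  best=H0
  + 33.96.0.0/12 (H1) depth=12
  - 33.96.0.0/12 clear@12
  ? 33.102.0.26  path d0:-→d1:-→d2:-→d3:-→d4:-→d5:-→d6:-→d7:-→d8:-→d9:-→d10:-→d11:-→d12:-→d13:-→d14:-→d15:-→d16:-→d17:-→d18:H0→d19:-  best=H0
  ? 123.133.25.168  path d0:-→d1:-→d2:-→d3:-→d4:-→d5:-→d6:-→d7:H1→d8:H2→d9:-→d10:-→d11:-→d12:-→d13:-→d14:-→d15:-→d16:-→d17:-→d18:-→d19:-→d20:-→d21:-→d22:-→d23:-→d24:-→d25:-→d26:-→d27:-→d28:-→d29:H1→d30:-→d31:-  best=H1
  + 33.102.16.0/20 (H0) depth=20
  + 123.133.25.160/28 (H2) depth=28
  + 33.102.16.0/20 (H2) depth=20
  + 123.128.0.0/12 (H2) depth=12
  ? 33.102.3.135  path d0:-→d1:-→d2:-→d3:-→d4:-→d5:-→d6:-→d7:-→d8:-→d9:-→d10:-→d11:-→d12:-→d13:-→d14:-→d15:-→d16:-→d17:-→d18:H0→d19:-  best=H0

== LOOKUPS ==
["no-route","H2","H2","H1","H0","H0","H1","H0"]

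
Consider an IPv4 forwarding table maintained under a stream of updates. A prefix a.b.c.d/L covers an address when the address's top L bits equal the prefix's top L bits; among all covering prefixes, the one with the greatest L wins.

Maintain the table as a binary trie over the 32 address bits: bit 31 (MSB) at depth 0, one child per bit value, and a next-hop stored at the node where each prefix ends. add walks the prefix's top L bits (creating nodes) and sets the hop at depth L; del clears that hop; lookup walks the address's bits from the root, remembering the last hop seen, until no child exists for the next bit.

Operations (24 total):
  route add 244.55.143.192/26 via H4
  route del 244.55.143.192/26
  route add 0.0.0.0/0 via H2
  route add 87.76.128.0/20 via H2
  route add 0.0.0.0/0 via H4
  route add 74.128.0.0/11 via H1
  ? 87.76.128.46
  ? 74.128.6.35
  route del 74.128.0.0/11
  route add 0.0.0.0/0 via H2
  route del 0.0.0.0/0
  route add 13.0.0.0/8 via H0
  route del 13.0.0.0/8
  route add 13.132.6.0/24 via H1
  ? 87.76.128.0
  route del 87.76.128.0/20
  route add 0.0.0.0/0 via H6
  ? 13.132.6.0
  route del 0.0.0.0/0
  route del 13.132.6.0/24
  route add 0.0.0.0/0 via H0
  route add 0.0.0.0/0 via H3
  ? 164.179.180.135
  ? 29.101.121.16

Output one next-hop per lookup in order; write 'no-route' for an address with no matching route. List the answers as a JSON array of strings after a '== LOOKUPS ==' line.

Apply in order:
  add 244.55.143.192/26 -> H4 at depth 26
  del 244.55.143.192/26 (clear depth 26)
  add 0.0.0.0/0 -> H2 at depth 0
  add 87.76.128.0/20 -> H2 at depth 20
  add 0.0.0.0/0 -> H4 at depth 0
  add 74.128.0.0/11 -> H1 at depth 11
  Q 87.76.128.46: descend 01010111010011001000 ; hops seen [H4,H2] ; pick H2
  Q 74.128.6.35: descend 01001010100 ; hops seen [H4,H1] ; pick H1
  del 74.128.0.0/11 (clear depth 11)
  add 0.0.0.0/0 -> H2 at depth 0
  del 0.0.0.0/0 (clear depth 0)
  add 13.0.0.0/8 -> H0 at depth 8
  del 13.0.0.0/8 (clear depth 8)
  add 13.132.6.0/24 -> H1 at depth 24
  Q 87.76.128.0: descend 01010111010011001000 ; hops seen [H2] ; pick H2
  del 87.76.128.0/20 (clear depth 20)
  add 0.0.0.0/0 -> H6 at depth 0
  Q 13.132.6.0: descend 000011011000010000000110 ; hops seen [H6,H1] ; pick H1
  del 0.0.0.0/0 (clear depth 0)
  del 13.132.6.0/24 (clear depth 24)
  add 0.0.0.0/0 -> H0 at depth 0
  add 0.0.0.0/0 -> H3 at depth 0
  Q 164.179.180.135: descend 1 ; hops seen [H3] ; pick H3
  Q 29.101.121.16: descend 000 ; hops seen [H3] ; pick H3

== LOOKUPS ==
["H2","H1","H2","H1","H3","H3"]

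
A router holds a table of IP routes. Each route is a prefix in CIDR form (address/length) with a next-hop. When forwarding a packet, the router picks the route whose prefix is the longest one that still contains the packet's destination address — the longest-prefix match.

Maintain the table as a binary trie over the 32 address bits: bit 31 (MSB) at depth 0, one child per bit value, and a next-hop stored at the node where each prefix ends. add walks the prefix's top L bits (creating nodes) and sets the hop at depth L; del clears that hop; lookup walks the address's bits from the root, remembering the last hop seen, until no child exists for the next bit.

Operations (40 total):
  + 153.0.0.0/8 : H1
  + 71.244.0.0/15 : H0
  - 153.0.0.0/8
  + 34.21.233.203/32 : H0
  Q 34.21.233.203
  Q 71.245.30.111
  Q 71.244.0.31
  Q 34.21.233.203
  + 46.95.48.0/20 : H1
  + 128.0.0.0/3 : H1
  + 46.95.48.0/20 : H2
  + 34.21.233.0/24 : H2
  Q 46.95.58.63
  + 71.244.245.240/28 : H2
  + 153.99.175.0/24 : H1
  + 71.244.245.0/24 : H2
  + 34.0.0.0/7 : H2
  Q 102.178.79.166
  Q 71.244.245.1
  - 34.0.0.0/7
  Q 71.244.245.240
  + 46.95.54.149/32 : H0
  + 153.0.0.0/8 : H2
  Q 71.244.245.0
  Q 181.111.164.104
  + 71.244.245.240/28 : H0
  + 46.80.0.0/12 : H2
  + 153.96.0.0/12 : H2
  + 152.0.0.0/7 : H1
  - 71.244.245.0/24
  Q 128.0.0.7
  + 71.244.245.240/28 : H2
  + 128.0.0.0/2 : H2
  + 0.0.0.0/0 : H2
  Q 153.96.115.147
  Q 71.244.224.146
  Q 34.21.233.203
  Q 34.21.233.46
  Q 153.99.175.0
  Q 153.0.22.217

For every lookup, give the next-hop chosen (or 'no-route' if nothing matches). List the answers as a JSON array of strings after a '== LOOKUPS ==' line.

Apply in order:
  + 153.0.0.0/8 (H1) depth=8
  + 71.244.0.0/15 (H0) depth=15
  - 153.0.0.0/8 clear@8
  + 34.21.233.203/32 (H0) depth=32
  Q 34.21.233.203: descend 00100010000101011110100111001011 ; hops seen [H0] ; pick H0
  Q 71.245.30.111: descend 010001111111010 ; hops seen [H0] ; pick H0
  Q 71.244.0.31: descend 010001111111010 ; hops seen [H0] ; pick H0
  Q 34.21.233.203: descend 00100010000101011110100111001011 ; hops seen [H0] ; pick H0
  + 46.95.48.0/20 (H1) depth=20
  + 128.0.0.0/3 (H1) depth=3
  + 46.95.48.0/20 (H2) depth=20
  + 34.21.233.0/24 (H2) depth=24
  Q 46.95.58.63: descend 00101110010111110011 ; hops seen [H2] ; pick H2
  + 71.244.245.240/28 (H2) depth=28
  + 153.99.175.0/24 (H1) depth=24
  + 71.244.245.0/24 (H2) depth=24
  + 34.0.0.0/7 (H2) depth=7
  Q 102.178.79.166: descend 01 ; hops seen [∅] ; pick no-route
  Q 71.244.245.1: descend 010001111111010011110101 ; hops seen [H0,H2] ; pick H2
  - 34.0.0.0/7 clear@7
  Q 71.244.245.240: descend 0100011111110100111101011111 ; hops seen [H0,H2,H2] ; pick H2
  + 46.95.54.149/32 (H0) depth=32
  + 153.0.0.0/8 (H2) depth=8
  Q 71.244.245.0: descend 010001111111010011110101 ; hops seen [H0,H2] ; pick H2
  Q 181.111.164.104: descend 10 ; hops seen [∅] ; pick no-route
  + 71.244.245.240/28 (H0) depth=28
  + 46.80.0.0/12 (H2) depth=12
  + 153.96.0.0/12 (H2) depth=12
  + 152.0.0.0/7 (H1) depth=7
  - 71.244.245.0/24 clear@24
  Q 128.0.0.7: descend 100 ; hops seen [H1] ; pick H1
  + 71.244.245.240/28 (H2) depth=28
  + 128.0.0.0/2 (H2) depth=2
  + 0.0.0.0/0 (H2) depth=0
  Q 153.96.115.147: descend 10011001011000 ; hops seen [H2,H2,H1,H1,H2,H2] ; pick H2
  Q 71.244.224.146: descend 0100011111110100111 ; hops seen [H2,H0] ; pick H0
  Q 34.21.233.203: descend 00100010000101011110100111001011 ; hops seen [H2,H2,H0] ; pick H0
  Q 34.21.233.46: descend 001000100001010111101001 ; hops seen [H2,H2] ; pick H2
  Q 153.99.175.0: descend 100110010110001110101111 ; hops seen [H2,H2,H1,H1,H2,H2,H1] ; pick H1
  Q 153.0.22.217: descend 100110010 ; hops seen [H2,H2,H1,H1,H2] ; pick H2

== LOOKUPS ==
["H0","H0","H0","H0","H2","no-route","H2","H2","H2","no-route","H1","H2","H0","H0","H2","H1","H2"]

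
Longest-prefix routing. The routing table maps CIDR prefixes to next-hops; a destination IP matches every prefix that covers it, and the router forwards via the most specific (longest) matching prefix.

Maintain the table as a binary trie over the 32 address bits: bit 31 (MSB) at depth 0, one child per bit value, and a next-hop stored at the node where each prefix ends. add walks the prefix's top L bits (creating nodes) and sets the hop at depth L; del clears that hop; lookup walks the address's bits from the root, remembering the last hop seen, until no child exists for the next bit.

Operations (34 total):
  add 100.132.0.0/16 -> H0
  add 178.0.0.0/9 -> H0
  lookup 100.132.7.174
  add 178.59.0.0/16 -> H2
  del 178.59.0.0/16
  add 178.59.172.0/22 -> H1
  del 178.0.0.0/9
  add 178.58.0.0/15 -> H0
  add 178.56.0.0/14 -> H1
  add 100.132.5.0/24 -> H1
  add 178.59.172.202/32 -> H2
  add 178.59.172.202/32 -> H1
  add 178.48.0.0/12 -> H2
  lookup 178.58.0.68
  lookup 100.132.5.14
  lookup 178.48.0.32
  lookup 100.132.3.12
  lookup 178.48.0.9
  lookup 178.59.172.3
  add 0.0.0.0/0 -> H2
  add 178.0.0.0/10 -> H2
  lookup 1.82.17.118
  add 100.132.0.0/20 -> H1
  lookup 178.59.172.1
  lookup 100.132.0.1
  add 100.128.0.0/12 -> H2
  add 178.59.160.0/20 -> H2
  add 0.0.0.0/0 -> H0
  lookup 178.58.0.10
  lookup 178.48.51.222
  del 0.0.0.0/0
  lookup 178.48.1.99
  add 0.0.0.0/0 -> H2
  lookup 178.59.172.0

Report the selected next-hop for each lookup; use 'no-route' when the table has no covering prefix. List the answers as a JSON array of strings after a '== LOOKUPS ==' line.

Process each operation:
  add 100.132.0.0/16 -> H0 at depth 16
  add 178.0.0.0/9 -> H0 at depth 9
  lookup 100.132.7.174: bits 0110010010000100 walk d0:-→d1:-→d2:-→d3:-→d4:-→d5:-→d6:-→d7:-→d8:-→d9:-→d10:-→d11:-→d12:-→d13:-→d14:-→d15:-→d16:H0 -> H0
  add 178.59.0.0/16 -> H2 at depth 16
  del 178.59.0.0/16 (clear depth 16)
  add 178.59.172.0/22 -> H1 at depth 22
  del 178.0.0.0/9 (clear depth 9)
  add 178.58.0.0/15 -> H0 at depth 15
  add 178.56.0.0/14 -> H1 at depth 14
  add 100.132.5.0/24 -> H1 at depth 24
  add 178.59.172.202/32 -> H2 at depth 32
  add 178.59.172.202/32 -> H1 at depth 32
  add 178.48.0.0/12 -> H2 at depth 12
  lookup 178.58.0.68: bits 101100100011101 walk d0:-→d1:-→d2:-→d3:-→d4:-→d5:-→d6:-→d7:-→d8:-→d9:-→d10:-→d11:-→d12:H2→d13:-→d14:H1→d15:H0 -> H0
  lookup 100.132.5.14: bits 011001001000010000000101 walk d0:-→d1:-→d2:-→d3:-→d4:-→d5:-→d6:-→d7:-→d8:-→d9:-→d10:-→d11:-→d12:-→d13:-→d14:-→d15:-→d16:H0→d17:-→d18:-→d19:-→d20:-→d21:-→d22:-→d23:-→d24:H1 -> H1
  lookup 178.48.0.32: bits 101100100011 walk d0:-→d1:-→d2:-→d3:-→d4:-→d5:-→d6:-→d7:-→d8:-→d9:-→d10:-→d11:-→d12:H2 -> H2
  lookup 100.132.3.12: bits 011001001000010000000 walk d0:-→d1:-→d2:-→d3:-→d4:-→d5:-→d6:-→d7:-→d8:-→d9:-→d10:-→d11:-→d12:-→d13:-→d14:-→d15:-→d16:H0→d17:-→d18:-→d19:-→d20:-→d21:- -> H0
  lookup 178.48.0.9: bits 101100100011 walk d0:-→d1:-→d2:-→d3:-→d4:-→d5:-→d6:-→d7:-→d8:-→d9:-→d10:-→d11:-→d12:H2 -> H2
  lookup 178.59.172.3: bits 101100100011101110101100 walk d0:-→d1:-→d2:-→d3:-→d4:-→d5:-→d6:-→d7:-→d8:-→d9:-→d10:-→d11:-→d12:H2→d13:-→d14:H1→d15:H0→d16:-→d17:-→d18:-→d19:-→d20:-→d21:-→d22:H1→d23:-→d24:- -> H1
  add 0.0.0.0/0 -> H2 at depth 0
  add 178.0.0.0/10 -> H2 at depth 10
  lookup 1.82.17.118: bits 0 walk d0:H2→d1:- -> H2
  add 100.132.0.0/20 -> H1 at depth 20
  lookup 178.59.172.1: bits 101100100011101110101100 walk d0:H2→d1:-→d2:-→d3:-→d4:-→d5:-→d6:-→d7:-→d8:-→d9:-→d10:H2→d11:-→d12:H2→d13:-→d14:H1→d15:H0→d16:-→d17:-→d18:-→d19:-→d20:-→d21:-→d22:H1→d23:-→d24:- -> H1
  lookup 100.132.0.1: bits 011001001000010000000 walk d0:H2→d1:-→d2:-→d3:-→d4:-→d5:-→d6:-→d7:-→d8:-→d9:-→d10:-→d11:-→d12:-→d13:-→d14:-→d15:-→d16:H0→d17:-→d18:-→d19:-→d20:H1→d21:- -> H1
  add 100.128.0.0/12 -> H2 at depth 12
  add 178.59.160.0/20 -> H2 at depth 20
  add 0.0.0.0/0 -> H0 at depth 0
  lookup 178.58.0.10: bits 101100100011101 walk d0:H0→d1:-→d2:-→d3:-→d4:-→d5:-→d6:-→d7:-→d8:-→d9:-→d10:H2→d11:-→d12:H2→d13:-→d14:H1→d15:H0 -> H0
  lookup 178.48.51.222: bits 101100100011 walk d0:H0→d1:-→d2:-→d3:-→d4:-→d5:-→d6:-→d7:-→d8:-→d9:-→d10:H2→d11:-→d12:H2 -> H2
  del 0.0.0.0/0 (clear depth 0)
  lookup 178.48.1.99: bits 101100100011 walk d0:-→d1:-→d2:-→d3:-→d4:-→d5:-→d6:-→d7:-→d8:-→d9:-→d10:H2→d11:-→d12:H2 -> H2
  add 0.0.0.0/0 -> H2 at depth 0
  lookup 178.59.172.0: bits 101100100011101110101100 walk d0:H2→d1:-→d2:-→d3:-→d4:-→d5:-→d6:-→d7:-→d8:-→d9:-→d10:H2→d11:-→d12:H2→d13:-→d14:H1→d15:H0→d16:-→d17:-→d18:-→d19:-→d20:H2→d21:-→d22:H1→d23:-→d24:- -> H1

== LOOKUPS ==
["H0","H0","H1","H2","H0","H2","H1","H2","H1","H1","H0","H2","H2","H1"]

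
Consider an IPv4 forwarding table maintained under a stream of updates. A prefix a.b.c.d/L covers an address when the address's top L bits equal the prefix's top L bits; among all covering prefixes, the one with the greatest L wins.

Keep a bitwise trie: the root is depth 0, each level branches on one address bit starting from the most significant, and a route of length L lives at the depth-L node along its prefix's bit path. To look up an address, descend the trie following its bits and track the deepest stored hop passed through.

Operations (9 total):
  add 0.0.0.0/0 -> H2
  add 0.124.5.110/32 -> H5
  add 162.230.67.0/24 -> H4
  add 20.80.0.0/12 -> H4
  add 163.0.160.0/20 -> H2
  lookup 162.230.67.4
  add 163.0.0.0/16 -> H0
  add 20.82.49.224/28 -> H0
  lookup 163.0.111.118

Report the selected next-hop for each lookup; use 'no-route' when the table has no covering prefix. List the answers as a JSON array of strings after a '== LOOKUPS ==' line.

Trace:
  add 0.0.0.0/0 -> H2 at depth 0
  add 0.124.5.110/32 -> H5 at depth 32
  add 162.230.67.0/24 -> H4 at depth 24
  add 20.80.0.0/12 -> H4 at depth 12
  add 163.0.160.0/20 -> H2 at depth 20
  Q 162.230.67.4: descend 101000101110011001000011 ; hops seen [H2,H4] ; pick H4
  add 163.0.0.0/16 -> H0 at depth 16
  add 20.82.49.224/28 -> H0 at depth 28
  Q 163.0.111.118: descend 1010001100000000 ; hops seen [H2,H0] ; pick H0

== LOOKUPS ==
["H4","H0"]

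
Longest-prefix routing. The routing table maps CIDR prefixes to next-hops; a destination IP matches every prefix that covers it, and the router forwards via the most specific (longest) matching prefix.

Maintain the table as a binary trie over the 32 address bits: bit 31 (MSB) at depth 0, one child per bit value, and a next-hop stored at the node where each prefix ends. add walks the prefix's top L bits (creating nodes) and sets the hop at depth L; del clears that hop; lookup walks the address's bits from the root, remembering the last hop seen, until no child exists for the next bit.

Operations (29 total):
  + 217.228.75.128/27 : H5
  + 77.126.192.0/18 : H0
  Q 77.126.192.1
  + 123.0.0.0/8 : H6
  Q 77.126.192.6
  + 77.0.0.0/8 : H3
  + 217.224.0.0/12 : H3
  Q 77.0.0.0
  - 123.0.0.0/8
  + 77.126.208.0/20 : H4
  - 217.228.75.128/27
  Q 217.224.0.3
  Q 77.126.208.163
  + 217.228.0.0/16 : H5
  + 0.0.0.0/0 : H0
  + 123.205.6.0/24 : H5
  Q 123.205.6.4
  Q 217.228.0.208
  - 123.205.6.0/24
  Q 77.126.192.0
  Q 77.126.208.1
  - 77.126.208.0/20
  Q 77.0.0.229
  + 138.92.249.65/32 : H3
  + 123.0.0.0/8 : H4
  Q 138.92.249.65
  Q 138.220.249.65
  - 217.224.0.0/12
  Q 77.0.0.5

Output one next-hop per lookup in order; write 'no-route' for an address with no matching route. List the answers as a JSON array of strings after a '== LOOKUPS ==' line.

Process each operation:
  add 217.228.75.128/27 -> H5 at depth 27
  add 77.126.192.0/18 -> H0 at depth 18
  ? 77.126.192.1  path d0:-→d1:-→d2:-→d3:-→d4:-→d5:-→d6:-→d7:-→d8:-→d9:-→d10:-→d11:-→d12:-→d13:-→d14:-→d15:-→d16:-→d17:-→d18:H0  best=H0
  add 123.0.0.0/8 -> H6 at depth 8
  ? 77.126.192.6  path d0:-→d1:-→d2:-→d3:-→d4:-→d5:-→d6:-→d7:-→d8:-→d9:-→d10:-→d11:-→d12:-→d13:-→d14:-→d15:-→d16:-→d17:-→d18:H0  best=H0
  add 77.0.0.0/8 -> H3 at depth 8
  add 217.224.0.0/12 -> H3 at depth 12
  ? 77.0.0.0  path d0:-→d1:-→d2:-→d3:-→d4:-→d5:-→d6:-→d7:-→d8:H3→d9:-  best=H3
  - 123.0.0.0/8 clear@8
  add 77.126.208.0/20 -> H4 at depth 20
  - 217.228.75.128/27 clear@27
  ? 217.224.0.3  path d0:-→d1:-→d2:-→d3:-→d4:-→d5:-→d6:-→d7:-→d8:-→d9:-→d10:-→d11:-→d12:H3→d13:-  best=H3
  ? 77.126.208.163  path d0:-→d1:-→d2:-→d3:-→d4:-→d5:-→d6:-→d7:-→d8:H3→d9:-→d10:-→d11:-→d12:-→d13:-→d14:-→d15:-→d16:-→d17:-→d18:H0→d19:-→d20:H4  best=H4
  add 217.228.0.0/16 -> H5 at depth 16
  add 0.0.0.0/0 -> H0 at depth 0
  add 123.205.6.0/24 -> H5 at depth 24
  ? 123.205.6.4  path d0:H0→d1:-→d2:-→d3:-→d4:-→d5:-→d6:-→d7:-→d8:-→d9:-→d10:-→d11:-→d12:-→d13:-→d14:-→d15:-→d16:-→d17:-→d18:-→d19:-→d20:-→d21:-→d22:-→d23:-→d24:H5  best=H5
  ? 217.228.0.208  path d0:H0→d1:-→d2:-→d3:-→d4:-→d5:-→d6:-→d7:-→d8:-→d9:-→d10:-→d11:-→d12:H3→d13:-→d14:-→d15:-→d16:H5→d17:-  best=H5
  - 123.205.6.0/24 clear@24
  ? 77.126.192.0  path d0:H0→d1:-→d2:-→d3:-→d4:-→d5:-→d6:-→d7:-→d8:H3→d9:-→d10:-→d11:-→d12:-→d13:-→d14:-→d15:-→d16:-→d17:-→d18:H0→d19:-  best=H0
  ? 77.126.208.1  path d0:H0→d1:-→d2:-→d3:-→d4:-→d5:-→d6:-→d7:-→d8:H3→d9:-→d10:-→d11:-→d12:-→d13:-→d14:-→d15:-→d16:-→d17:-→d18:H0→d19:-→d20:H4  best=H4
  - 77.126.208.0/20 clear@20
  ? 77.0.0.229  path d0:H0→d1:-→d2:-→d3:-→d4:-→d5:-→d6:-→d7:-→d8:H3→d9:-  best=H3
  add 138.92.249.65/32 -> H3 at depth 32
  add 123.0.0.0/8 -> H4 at depth 8
  ? 138.92.249.65  path d0:H0→d1:-→d2:-→d3:-→d4:-→d5:-→d6:-→d7:-→d8:-→d9:-→d10:-→d11:-→d12:-→d13:-→d14:-→d15:-→d16:-→d17:-→d18:-→d19:-→d20:-→d21:-→d22:-→d23:-→d24:-→d25:-→d26:-→d27:-→d28:-→d29:-→d30:-→d31:-→d32:H3  best=H3
  ? 138.220.249.65  path d0:H0→d1:-→d2:-→d3:-→d4:-→d5:-→d6:-→d7:-→d8:-  best=H0
  - 217.224.0.0/12 clear@12
  ? 77.0.0.5  path d0:H0→d1:-→d2:-→d3:-→d4:-→d5:-→d6:-→d7:-→d8:H3→d9:-  best=H3

== LOOKUPS ==
["H0","H0","H3","H3","H4","H5","H5","H0","H4","H3","H3","H0","H3"]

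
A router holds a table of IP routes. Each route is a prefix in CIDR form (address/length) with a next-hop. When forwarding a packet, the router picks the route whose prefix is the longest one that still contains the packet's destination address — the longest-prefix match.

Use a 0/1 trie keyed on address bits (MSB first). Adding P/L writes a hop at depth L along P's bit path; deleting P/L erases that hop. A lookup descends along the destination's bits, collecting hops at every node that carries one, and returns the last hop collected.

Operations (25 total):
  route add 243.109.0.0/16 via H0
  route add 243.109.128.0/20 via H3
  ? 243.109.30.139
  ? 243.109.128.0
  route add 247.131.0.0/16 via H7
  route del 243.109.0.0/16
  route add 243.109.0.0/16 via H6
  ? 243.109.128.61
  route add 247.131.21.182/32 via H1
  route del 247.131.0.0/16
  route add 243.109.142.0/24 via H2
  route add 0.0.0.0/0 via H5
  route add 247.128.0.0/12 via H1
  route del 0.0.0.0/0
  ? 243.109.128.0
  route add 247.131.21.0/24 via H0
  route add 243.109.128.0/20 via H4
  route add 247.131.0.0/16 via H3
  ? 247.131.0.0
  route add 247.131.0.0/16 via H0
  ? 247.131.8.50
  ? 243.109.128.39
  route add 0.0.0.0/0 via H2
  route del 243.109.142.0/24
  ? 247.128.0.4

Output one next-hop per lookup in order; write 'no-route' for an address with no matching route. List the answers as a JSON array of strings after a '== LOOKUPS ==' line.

Trace:
  + 243.109.0.0/16 (H0) depth=16
  + 243.109.128.0/20 (H3) depth=20
  ? 243.109.30.139  path d0:-→d1:-→d2:-→d3:-→d4:-→d5:-→d6:-→d7:-→d8:-→d9:-→d10:-→d11:-→d12:-→d13:-→d14:-→d15:-→d16:H0  best=H0
  ? 243.109.128.0  path d0:-→d1:-→d2:-→d3:-→d4:-→d5:-→d6:-→d7:-→d8:-→d9:-→d10:-→d11:-→d12:-→d13:-→d14:-→d15:-→d16:H0→d17:-→d18:-→d19:-→d20:H3  best=H3
  + 247.131.0.0/16 (H7) depth=16
  del 243.109.0.0/16 (clear depth 16)
  + 243.109.0.0/16 (H6) depth=16
  ? 243.109.128.61  path d0:-→d1:-→d2:-→d3:-→d4:-→d5:-→d6:-→d7:-→d8:-→d9:-→d10:-→d11:-→d12:-→d13:-→d14:-→d15:-→d16:H6→d17:-→d18:-→d19:-→d20:H3  best=H3
  + 247.131.21.182/32 (H1) depth=32
  del 247.131.0.0/16 (clear depth 16)
  + 243.109.142.0/24 (H2) depth=24
  + 0.0.0.0/0 (H5) depth=0
  + 247.128.0.0/12 (H1) depth=12
  del 0.0.0.0/0 (clear depth 0)
  ? 243.109.128.0  path d0:-→d1:-→d2:-→d3:-→d4:-→d5:-→d6:-→d7:-→d8:-→d9:-→d10:-→d11:-→d12:-→d13:-→d14:-→d15:-→d16:H6→d17:-→d18:-→d19:-→d20:H3  best=H3
  + 247.131.21.0/24 (H0) depth=24
  + 243.109.128.0/20 (H4) depth=20
  + 247.131.0.0/16 (H3) depth=16
  ? 247.131.0.0  path d0:-→d1:-→d2:-→d3:-→d4:-→d5:-→d6:-→d7:-→d8:-→d9:-→d10:-→d11:-→d12:H1→d13:-→d14:-→d15:-→d16:H3→d17:-→d18:-→d19:-  best=H3
  + 247.131.0.0/16 (H0) depth=16
  ? 247.131.8.50  path d0:-→d1:-→d2:-→d3:-→d4:-→d5:-→d6:-→d7:-→d8:-→d9:-→d10:-→d11:-→d12:H1→d13:-→d14:-→d15:-→d16:H0→d17:-→d18:-→d19:-  best=H0
  ? 243.109.128.39  path d0:-→d1:-→d2:-→d3:-→d4:-→d5:-→d6:-→d7:-→d8:-→d9:-→d10:-→d11:-→d12:-→d13:-→d14:-→d15:-→d16:H6→d17:-→d18:-→d19:-→d20:H4  best=H4
  + 0.0.0.0/0 (H2) depth=0
  del 243.109.142.0/24 (clear depth 24)
  ? 247.128.0.4  path d0:H2→d1:-→d2:-→d3:-→d4:-→d5:-→d6:-→d7:-→d8:-→d9:-→d10:-→d11:-→d12:H1→d13:-→d14:-  best=H1

== LOOKUPS ==
["H0","H3","H3","H3","H3","H0","H4","H1"]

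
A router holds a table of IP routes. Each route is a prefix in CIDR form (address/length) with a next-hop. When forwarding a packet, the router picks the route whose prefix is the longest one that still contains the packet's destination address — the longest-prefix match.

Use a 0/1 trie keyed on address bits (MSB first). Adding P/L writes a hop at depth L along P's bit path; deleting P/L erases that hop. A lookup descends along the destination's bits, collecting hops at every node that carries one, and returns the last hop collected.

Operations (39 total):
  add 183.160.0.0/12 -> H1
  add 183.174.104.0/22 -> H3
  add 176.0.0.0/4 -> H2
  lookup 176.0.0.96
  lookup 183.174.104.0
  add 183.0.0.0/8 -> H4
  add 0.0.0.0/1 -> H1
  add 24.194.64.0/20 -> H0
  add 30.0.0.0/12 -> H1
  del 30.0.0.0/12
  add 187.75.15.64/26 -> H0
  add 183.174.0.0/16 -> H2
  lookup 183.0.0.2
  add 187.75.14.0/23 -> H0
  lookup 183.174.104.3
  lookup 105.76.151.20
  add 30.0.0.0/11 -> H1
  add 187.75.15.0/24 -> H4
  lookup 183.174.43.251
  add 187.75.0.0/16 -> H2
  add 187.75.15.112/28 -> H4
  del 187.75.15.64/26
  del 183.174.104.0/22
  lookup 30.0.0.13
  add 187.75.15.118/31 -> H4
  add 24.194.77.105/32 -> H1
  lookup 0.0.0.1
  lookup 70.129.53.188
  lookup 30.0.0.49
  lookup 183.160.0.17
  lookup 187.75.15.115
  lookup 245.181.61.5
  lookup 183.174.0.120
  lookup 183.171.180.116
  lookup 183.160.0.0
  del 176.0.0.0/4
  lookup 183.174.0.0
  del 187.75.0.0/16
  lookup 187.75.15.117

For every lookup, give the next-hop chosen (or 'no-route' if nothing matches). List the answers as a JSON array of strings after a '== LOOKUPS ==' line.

Process each operation:
  add 183.160.0.0/12 -> H1 at depth 12
  add 183.174.104.0/22 -> H3 at depth 22
  add 176.0.0.0/4 -> H2 at depth 4
  Q 176.0.0.96: descend 10110 ; hops seen [H2] ; pick H2
  Q 183.174.104.0: descend 1011011110101110011010 ; hops seen [H2,H1,H3] ; pick H3
  add 183.0.0.0/8 -> H4 at depth 8
  add 0.0.0.0/1 -> H1 at depth 1
  add 24.194.64.0/20 -> H0 at depth 20
  add 30.0.0.0/12 -> H1 at depth 12
  - 30.0.0.0/12 clear@12
  add 187.75.15.64/26 -> H0 at depth 26
  add 183.174.0.0/16 -> H2 at depth 16
  Q 183.0.0.2: descend 10110111 ; hops seen [H2,H4] ; pick H4
  add 187.75.14.0/23 -> H0 at depth 23
  Q 183.174.104.3: descend 1011011110101110011010 ; hops seen [H2,H4,H1,H2,H3] ; pick H3
  Q 105.76.151.20: descend 0 ; hops seen [H1] ; pick H1
  add 30.0.0.0/11 -> H1 at depth 11
  add 187.75.15.0/24 -> H4 at depth 24
  Q 183.174.43.251: descend 10110111101011100 ; hops seen [H2,H4,H1,H2] ; pick H2
  add 187.75.0.0/16 -> H2 at depth 16
  add 187.75.15.112/28 -> H4 at depth 28
  - 187.75.15.64/26 clear@26
  - 183.174.104.0/22 clear@22
  Q 30.0.0.13: descend 000111100000 ; hops seen [H1,H1] ; pick H1
  add 187.75.15.118/31 -> H4 at depth 31
  add 24.194.77.105/32 -> H1 at depth 32
  Q 0.0.0.1: descend 000 ; hops seen [H1] ; pick H1
  Q 70.129.53.188: descend 0 ; hops seen [H1] ; pick H1
  Q 30.0.0.49: descend 000111100000 ; hops seen [H1,H1] ; pick H1
  Q 183.160.0.17: descend 101101111010 ; hops seen [H2,H4,H1] ; pick H1
  Q 187.75.15.115: descend 10111011010010110000111101110 ; hops seen [H2,H2,H0,H4,H4] ; pick H4
  Q 245.181.61.5: descend 1 ; hops seen [∅] ; pick no-route
  Q 183.174.0.120: descend 10110111101011100 ; hops seen [H2,H4,H1,H2] ; pick H2
  Q 183.171.180.116: descend 1011011110101 ; hops seen [H2,H4,H1] ; pick H1
  Q 183.160.0.0: descend 101101111010 ; hops seen [H2,H4,H1] ; pick H1
  - 176.0.0.0/4 clear@4
  Q 183.174.0.0: descend 10110111101011100 ; hops seen [H4,H1,H2] ; pick H2
  - 187.75.0.0/16 clear@16
  Q 187.75.15.117: descend 101110110100101100001111011101 ; hops seen [H0,H4,H4] ; pick H4

== LOOKUPS ==
["H2","H3","H4","H3","H1","H2","H1","H1","H1","H1","H1","H4","no-route","H2","H1","H1","H2","H4"]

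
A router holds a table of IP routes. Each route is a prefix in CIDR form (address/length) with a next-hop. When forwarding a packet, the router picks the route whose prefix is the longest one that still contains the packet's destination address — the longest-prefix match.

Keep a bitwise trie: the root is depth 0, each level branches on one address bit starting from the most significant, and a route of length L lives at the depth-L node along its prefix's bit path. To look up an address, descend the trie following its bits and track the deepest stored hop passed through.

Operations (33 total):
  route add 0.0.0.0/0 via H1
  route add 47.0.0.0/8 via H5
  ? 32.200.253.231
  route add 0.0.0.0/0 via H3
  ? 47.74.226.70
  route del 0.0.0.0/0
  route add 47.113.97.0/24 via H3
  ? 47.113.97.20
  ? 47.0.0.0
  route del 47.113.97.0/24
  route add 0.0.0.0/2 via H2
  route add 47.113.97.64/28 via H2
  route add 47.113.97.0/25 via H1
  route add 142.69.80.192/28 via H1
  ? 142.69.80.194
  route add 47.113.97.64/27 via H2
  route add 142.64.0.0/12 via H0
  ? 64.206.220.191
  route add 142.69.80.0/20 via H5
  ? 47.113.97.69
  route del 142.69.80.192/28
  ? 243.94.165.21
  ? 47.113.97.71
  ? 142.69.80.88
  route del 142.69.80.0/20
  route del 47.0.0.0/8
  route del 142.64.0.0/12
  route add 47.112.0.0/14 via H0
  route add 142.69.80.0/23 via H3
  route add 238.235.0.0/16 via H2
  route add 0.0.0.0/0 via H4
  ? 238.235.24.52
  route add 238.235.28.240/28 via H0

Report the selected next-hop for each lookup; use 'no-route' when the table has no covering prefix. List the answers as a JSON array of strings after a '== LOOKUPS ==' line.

Apply in order:
  add 0.0.0.0/0 -> H1 at depth 0
  add 47.0.0.0/8 -> H5 at depth 8
  Q 32.200.253.231: descend 0010 ; hops seen [H1] ; pick H1
  add 0.0.0.0/0 -> H3 at depth 0
  Q 47.74.226.70: descend 00101111 ; hops seen [H3,H5] ; pick H5
  del 0.0.0.0/0 (clear depth 0)
  add 47.113.97.0/24 -> H3 at depth 24
  Q 47.113.97.20: descend 001011110111000101100001 ; hops seen [H5,H3] ; pick H3
  Q 47.0.0.0: descend 001011110 ; hops seen [H5] ; pick H5
  del 47.113.97.0/24 (clear depth 24)
  add 0.0.0.0/2 -> H2 at depth 2
  add 47.113.97.64/28 -> H2 at depth 28
  add 47.113.97.0/25 -> H1 at depth 25
  add 142.69.80.192/28 -> H1 at depth 28
  Q 142.69.80.194: descend 1000111001000101010100001100 ; hops seen [H1] ; pick H1
  add 47.113.97.64/27 -> H2 at depth 27
  add 142.64.0.0/12 -> H0 at depth 12
  Q 64.206.220.191: descend 0 ; hops seen [∅] ; pick no-route
  add 142.69.80.0/20 -> H5 at depth 20
  Q 47.113.97.69: descend 0010111101110001011000010100 ; hops seen [H2,H5,H1,H2,H2] ; pick H2
  del 142.69.80.192/28 (clear depth 28)
  Q 243.94.165.21: descend 1 ; hops seen [∅] ; pick no-route
  Q 47.113.97.71: descend 0010111101110001011000010100 ; hops seen [H2,H5,H1,H2,H2] ; pick H2
  Q 142.69.80.88: descend 100011100100010101010000 ; hops seen [H0,H5] ; pick H5
  del 142.69.80.0/20 (clear depth 20)
  del 47.0.0.0/8 (clear depth 8)
  del 142.64.0.0/12 (clear depth 12)
  add 47.112.0.0/14 -> H0 at depth 14
  add 142.69.80.0/23 -> H3 at depth 23
  add 238.235.0.0/16 -> H2 at depth 16
  add 0.0.0.0/0 -> H4 at depth 0
  Q 238.235.24.52: descend 1110111011101011 ; hops seen [H4,H2] ; pick H2
  add 238.235.28.240/28 -> H0 at depth 28

== LOOKUPS ==
["H1","H5","H3","H5","H1","no-route","H2","no-route","H2","H5","H2"]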